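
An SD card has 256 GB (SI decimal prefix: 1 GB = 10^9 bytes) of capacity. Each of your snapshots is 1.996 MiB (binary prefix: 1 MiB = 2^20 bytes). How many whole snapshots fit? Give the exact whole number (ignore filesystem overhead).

Capacity: 256 GB = 256,000,000,000 bytes
Per item: 1.996 MiB = 2,092,957.696 bytes
⌊256,000,000,000 / 2,092,957.696⌋ = 122,314

122,314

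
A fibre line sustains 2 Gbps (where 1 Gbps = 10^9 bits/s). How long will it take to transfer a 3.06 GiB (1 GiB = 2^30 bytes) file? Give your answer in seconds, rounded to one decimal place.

3.06 GiB = 3,285,649,981.44 bytes = 26,285,199,851.52 bits
2 Gbps = 2,000,000,000 bits/s
time = 26,285,199,851.52 / 2,000,000,000 = 13.1 s

13.1 seconds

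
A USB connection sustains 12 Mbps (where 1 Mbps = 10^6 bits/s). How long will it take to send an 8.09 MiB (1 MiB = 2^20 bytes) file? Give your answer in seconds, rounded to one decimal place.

5.7 seconds

8.09 MiB = 8,482,979.84 bytes = 67,863,838.72 bits
12 Mbps = 12,000,000 bits/s
time = 67,863,838.72 / 12,000,000 = 5.7 s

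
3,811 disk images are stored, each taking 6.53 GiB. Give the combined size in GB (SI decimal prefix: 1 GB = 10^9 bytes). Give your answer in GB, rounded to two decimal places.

26,720.96 GB

Total = 3,811 × 6.53 GiB = 24885.83 GiB
= 24885.83 × 1,073,741,824 bytes = 26,720,956,495,953.92 bytes
1 GB = 1,000,000,000 bytes
26,720,956,495,953.92 / 1,000,000,000 = 26,720.96 GB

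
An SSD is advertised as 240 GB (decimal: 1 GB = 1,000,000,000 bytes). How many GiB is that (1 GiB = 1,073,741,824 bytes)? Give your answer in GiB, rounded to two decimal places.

223.52 GiB

240 GB = 240 × 10^9 bytes = 240,000,000,000 bytes
1 GiB = 2^30 bytes = 1,073,741,824 bytes
240,000,000,000 / 1,073,741,824 = 223.52 GiB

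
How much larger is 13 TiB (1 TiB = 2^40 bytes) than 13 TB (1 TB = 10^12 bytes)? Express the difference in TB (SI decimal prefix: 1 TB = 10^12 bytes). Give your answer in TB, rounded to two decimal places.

1.29 TB

13 TiB = 13 × 1,099,511,627,776 = 14,293,651,161,088 bytes
13 TB = 13 × 1,000,000,000,000 = 13,000,000,000,000 bytes
difference = 1,293,651,161,088 bytes
1,293,651,161,088 / 1,000,000,000,000 = 1.29 TB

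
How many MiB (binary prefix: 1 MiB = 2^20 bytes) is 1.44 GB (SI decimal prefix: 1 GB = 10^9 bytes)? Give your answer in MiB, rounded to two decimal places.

1.44 GB = 1.44 × 10^9 bytes = 1,440,000,000 bytes
1 MiB = 2^20 bytes = 1,048,576 bytes
1,440,000,000 / 1,048,576 = 1,373.29 MiB

1,373.29 MiB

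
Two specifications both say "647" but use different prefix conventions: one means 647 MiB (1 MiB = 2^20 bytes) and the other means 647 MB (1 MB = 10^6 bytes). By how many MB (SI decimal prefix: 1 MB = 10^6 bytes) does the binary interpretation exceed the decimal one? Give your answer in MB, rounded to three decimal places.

647 MiB = 647 × 1,048,576 = 678,428,672 bytes
647 MB = 647 × 1,000,000 = 647,000,000 bytes
difference = 31,428,672 bytes
31,428,672 / 1,000,000 = 31.429 MB

31.429 MB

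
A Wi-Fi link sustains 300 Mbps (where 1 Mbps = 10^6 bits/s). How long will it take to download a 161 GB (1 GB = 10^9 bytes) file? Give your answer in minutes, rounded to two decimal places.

161 GB = 161,000,000,000 bytes = 1,288,000,000,000 bits
300 Mbps = 300,000,000 bits/s
time = 1,288,000,000,000 / 300,000,000 = 4,293.333 s
4,293.333 s / 60 = 71.56 minutes

71.56 minutes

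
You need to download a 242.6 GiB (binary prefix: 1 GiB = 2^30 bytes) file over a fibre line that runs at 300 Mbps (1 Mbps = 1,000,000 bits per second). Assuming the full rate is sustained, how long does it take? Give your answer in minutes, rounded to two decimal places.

115.77 minutes

242.6 GiB = 260,489,766,502.4 bytes = 2,083,918,132,019.2 bits
300 Mbps = 300,000,000 bits/s
time = 2,083,918,132,019.2 / 300,000,000 = 6,946.394 s
6,946.394 s / 60 = 115.77 minutes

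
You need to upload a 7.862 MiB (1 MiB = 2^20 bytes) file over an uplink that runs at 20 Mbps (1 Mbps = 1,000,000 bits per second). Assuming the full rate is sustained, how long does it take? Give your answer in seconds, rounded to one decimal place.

7.862 MiB = 8,243,904.512 bytes = 65,951,236.096 bits
20 Mbps = 20,000,000 bits/s
time = 65,951,236.096 / 20,000,000 = 3.3 s

3.3 seconds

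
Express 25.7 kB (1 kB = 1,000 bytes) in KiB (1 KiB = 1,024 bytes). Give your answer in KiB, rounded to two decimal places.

25.7 kB = 25.7 × 10^3 bytes = 25,700 bytes
1 KiB = 1,024 bytes
25,700 / 1,024 = 25.10 KiB

25.10 KiB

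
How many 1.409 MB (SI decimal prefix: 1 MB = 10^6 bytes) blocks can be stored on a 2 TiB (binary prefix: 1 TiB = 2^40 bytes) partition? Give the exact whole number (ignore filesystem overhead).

1,560,697

Capacity: 2 TiB = 2,199,023,255,552 bytes
Per item: 1.409 MB = 1,409,000 bytes
⌊2,199,023,255,552 / 1,409,000⌋ = 1,560,697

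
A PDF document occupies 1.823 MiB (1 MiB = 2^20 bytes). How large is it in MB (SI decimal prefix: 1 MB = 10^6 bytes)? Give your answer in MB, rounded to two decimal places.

1.823 MiB = 1.823 × 2^20 bytes = 1,911,554.048 bytes
1 MB = 1,000,000 bytes
1,911,554.048 / 1,000,000 = 1.91 MB

1.91 MB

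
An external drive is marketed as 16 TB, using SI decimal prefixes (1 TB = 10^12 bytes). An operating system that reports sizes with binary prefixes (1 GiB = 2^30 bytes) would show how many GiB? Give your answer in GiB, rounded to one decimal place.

16 TB = 16 × 10^12 bytes = 16,000,000,000,000 bytes
1 GiB = 1,073,741,824 bytes
16,000,000,000,000 / 1,073,741,824 = 14,901.2 GiB

14,901.2 GiB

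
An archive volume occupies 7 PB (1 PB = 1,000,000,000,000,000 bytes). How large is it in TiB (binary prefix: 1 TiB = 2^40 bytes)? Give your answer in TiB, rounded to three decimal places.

6,366.463 TiB

7 PB = 7 × 10^15 bytes = 7,000,000,000,000,000 bytes
1 TiB = 2^40 bytes = 1,099,511,627,776 bytes
7,000,000,000,000,000 / 1,099,511,627,776 = 6,366.463 TiB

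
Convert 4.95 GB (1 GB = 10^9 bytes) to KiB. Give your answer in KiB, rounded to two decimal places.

4,833,984.38 KiB

4.95 GB = 4.95 × 10^9 bytes = 4,950,000,000 bytes
1 KiB = 2^10 bytes = 1,024 bytes
4,950,000,000 / 1,024 = 4,833,984.38 KiB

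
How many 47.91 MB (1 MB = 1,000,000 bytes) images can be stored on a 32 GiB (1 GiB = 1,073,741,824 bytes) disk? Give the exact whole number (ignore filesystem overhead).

Capacity: 32 GiB = 34,359,738,368 bytes
Per item: 47.91 MB = 47,910,000 bytes
⌊34,359,738,368 / 47,910,000⌋ = 717

717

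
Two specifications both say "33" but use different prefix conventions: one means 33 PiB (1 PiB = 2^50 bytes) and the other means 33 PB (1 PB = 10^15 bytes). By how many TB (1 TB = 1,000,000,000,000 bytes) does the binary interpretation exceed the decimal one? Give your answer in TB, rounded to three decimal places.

33 PiB = 33 × 1,125,899,906,842,624 = 37,154,696,925,806,592 bytes
33 PB = 33 × 1,000,000,000,000,000 = 33,000,000,000,000,000 bytes
difference = 4,154,696,925,806,592 bytes
4,154,696,925,806,592 / 1,000,000,000,000 = 4,154.697 TB

4,154.697 TB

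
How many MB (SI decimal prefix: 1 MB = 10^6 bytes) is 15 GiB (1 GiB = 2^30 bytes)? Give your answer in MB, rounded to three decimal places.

15 GiB = 15 × 2^30 bytes = 16,106,127,360 bytes
1 MB = 1,000,000 bytes
16,106,127,360 / 1,000,000 = 16,106.127 MB

16,106.127 MB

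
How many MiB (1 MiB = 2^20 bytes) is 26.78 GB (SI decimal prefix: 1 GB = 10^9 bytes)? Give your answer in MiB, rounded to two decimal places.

25,539.40 MiB

26.78 GB × 1,000,000,000 bytes/GB = 26,780,000,000 bytes
1 MiB = 2^20 bytes = 1,048,576 bytes
26,780,000,000 / 1,048,576 = 25,539.40 MiB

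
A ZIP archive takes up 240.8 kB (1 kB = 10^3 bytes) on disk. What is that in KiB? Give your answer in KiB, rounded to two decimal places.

235.16 KiB

240.8 kB = 240.8 × 10^3 bytes = 240,800 bytes
1 KiB = 1,024 bytes
240,800 / 1,024 = 235.16 KiB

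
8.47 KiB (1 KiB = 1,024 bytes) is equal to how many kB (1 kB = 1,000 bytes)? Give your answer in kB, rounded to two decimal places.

8.47 KiB × 1,024 bytes/KiB = 8,673.28 bytes
1 kB = 1,000 bytes
8,673.28 / 1,000 = 8.67 kB

8.67 kB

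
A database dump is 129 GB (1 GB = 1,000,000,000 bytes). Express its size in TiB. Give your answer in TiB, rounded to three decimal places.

0.117 TiB

129 GB = 129 × 10^9 bytes = 129,000,000,000 bytes
1 TiB = 2^40 bytes = 1,099,511,627,776 bytes
129,000,000,000 / 1,099,511,627,776 = 0.117 TiB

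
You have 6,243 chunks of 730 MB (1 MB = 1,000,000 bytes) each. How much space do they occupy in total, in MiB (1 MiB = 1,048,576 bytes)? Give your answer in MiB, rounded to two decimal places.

Total = 6,243 × 730 MB = 4,557,390 MB
= 4,557,390 × 1,000,000 bytes = 4,557,390,000,000 bytes
1 MiB = 1,048,576 bytes
4,557,390,000,000 / 1,048,576 = 4,346,265.79 MiB

4,346,265.79 MiB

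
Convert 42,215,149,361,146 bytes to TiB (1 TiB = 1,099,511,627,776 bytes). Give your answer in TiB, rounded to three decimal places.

42,215,149,361,146 bytes given.
1 TiB = 2^40 bytes = 1,099,511,627,776 bytes
42,215,149,361,146 / 1,099,511,627,776 = 38.394 TiB

38.394 TiB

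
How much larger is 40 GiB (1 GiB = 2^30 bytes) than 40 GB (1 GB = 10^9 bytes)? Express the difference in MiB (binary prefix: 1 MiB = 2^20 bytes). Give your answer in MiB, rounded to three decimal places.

40 GiB = 40 × 1,073,741,824 = 42,949,672,960 bytes
40 GB = 40 × 1,000,000,000 = 40,000,000,000 bytes
difference = 2,949,672,960 bytes
2,949,672,960 / 1,048,576 = 2,813.027 MiB

2,813.027 MiB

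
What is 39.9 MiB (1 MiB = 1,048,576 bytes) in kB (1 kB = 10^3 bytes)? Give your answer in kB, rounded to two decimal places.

39.9 MiB = 39.9 × 2^20 bytes = 41,838,182.4 bytes
1 kB = 10^3 bytes = 1,000 bytes
41,838,182.4 / 1,000 = 41,838.18 kB

41,838.18 kB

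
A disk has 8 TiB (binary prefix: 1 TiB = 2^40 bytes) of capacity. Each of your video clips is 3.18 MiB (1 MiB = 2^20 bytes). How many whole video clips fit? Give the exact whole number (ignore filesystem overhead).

2,637,927

Capacity: 8 TiB = 8,796,093,022,208 bytes
Per item: 3.18 MiB = 3,334,471.68 bytes
⌊8,796,093,022,208 / 3,334,471.68⌋ = 2,637,927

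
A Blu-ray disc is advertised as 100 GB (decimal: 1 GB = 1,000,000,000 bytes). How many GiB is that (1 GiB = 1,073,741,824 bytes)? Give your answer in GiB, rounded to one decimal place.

93.1 GiB

100 GB × 1,000,000,000 bytes/GB = 100,000,000,000 bytes
1 GiB = 2^30 bytes = 1,073,741,824 bytes
100,000,000,000 / 1,073,741,824 = 93.1 GiB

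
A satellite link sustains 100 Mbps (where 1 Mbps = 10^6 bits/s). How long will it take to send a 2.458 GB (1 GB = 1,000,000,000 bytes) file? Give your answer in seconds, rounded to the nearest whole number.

2.458 GB = 2,458,000,000 bytes = 19,664,000,000 bits
100 Mbps = 100,000,000 bits/s
time = 19,664,000,000 / 100,000,000 = 197 s

197 seconds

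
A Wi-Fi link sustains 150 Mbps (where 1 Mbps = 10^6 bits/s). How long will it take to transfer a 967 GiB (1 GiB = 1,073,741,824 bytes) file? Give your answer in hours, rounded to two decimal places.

967 GiB = 1,038,308,343,808 bytes = 8,306,466,750,464 bits
150 Mbps = 150,000,000 bits/s
time = 8,306,466,750,464 / 150,000,000 = 55,376.4450 s
55,376.4450 s / 3600 = 15.38 hours

15.38 hours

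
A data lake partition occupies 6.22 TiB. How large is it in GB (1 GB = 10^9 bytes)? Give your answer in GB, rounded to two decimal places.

6.22 TiB × 1,099,511,627,776 bytes/TiB = 6,838,962,324,766.72 bytes
1 GB = 1,000,000,000 bytes
6,838,962,324,766.72 / 1,000,000,000 = 6,838.96 GB

6,838.96 GB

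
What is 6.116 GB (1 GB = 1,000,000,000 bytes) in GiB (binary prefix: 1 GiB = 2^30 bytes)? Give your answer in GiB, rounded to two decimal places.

6.116 GB = 6.116 × 10^9 bytes = 6,116,000,000 bytes
1 GiB = 1,073,741,824 bytes
6,116,000,000 / 1,073,741,824 = 5.70 GiB

5.70 GiB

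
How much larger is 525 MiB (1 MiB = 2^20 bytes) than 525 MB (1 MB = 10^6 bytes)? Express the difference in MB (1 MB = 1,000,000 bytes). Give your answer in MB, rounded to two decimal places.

25.50 MB

525 MiB = 525 × 1,048,576 = 550,502,400 bytes
525 MB = 525 × 1,000,000 = 525,000,000 bytes
difference = 25,502,400 bytes
25,502,400 / 1,000,000 = 25.50 MB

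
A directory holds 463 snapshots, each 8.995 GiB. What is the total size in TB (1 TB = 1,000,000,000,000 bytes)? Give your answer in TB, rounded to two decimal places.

4.47 TB

Total = 463 × 8.995 GiB = 4164.685 GiB
= 4164.685 × 1,073,741,824 bytes = 4,471,796,468,285.44 bytes
1 TB = 1,000,000,000,000 bytes
4,471,796,468,285.44 / 1,000,000,000,000 = 4.47 TB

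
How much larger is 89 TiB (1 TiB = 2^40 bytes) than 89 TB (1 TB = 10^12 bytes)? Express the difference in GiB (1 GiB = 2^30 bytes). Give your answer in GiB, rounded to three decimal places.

8,248.291 GiB

89 TiB = 89 × 1,099,511,627,776 = 97,856,534,872,064 bytes
89 TB = 89 × 1,000,000,000,000 = 89,000,000,000,000 bytes
difference = 8,856,534,872,064 bytes
8,856,534,872,064 / 1,073,741,824 = 8,248.291 GiB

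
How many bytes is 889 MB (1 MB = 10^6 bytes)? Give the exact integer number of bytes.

889,000,000 bytes

889 × 1,000,000 = 889,000,000 bytes  (1 MB = 10^6 bytes)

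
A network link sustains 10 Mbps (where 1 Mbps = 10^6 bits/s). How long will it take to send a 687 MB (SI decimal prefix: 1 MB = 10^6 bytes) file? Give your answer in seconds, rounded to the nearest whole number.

550 seconds

687 MB = 687,000,000 bytes = 5,496,000,000 bits
10 Mbps = 10,000,000 bits/s
time = 5,496,000,000 / 10,000,000 = 550 s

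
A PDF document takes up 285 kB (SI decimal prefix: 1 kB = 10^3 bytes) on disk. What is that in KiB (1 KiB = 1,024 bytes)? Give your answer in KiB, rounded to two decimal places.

285 kB × 1,000 bytes/kB = 285,000 bytes
1 KiB = 1,024 bytes
285,000 / 1,024 = 278.32 KiB

278.32 KiB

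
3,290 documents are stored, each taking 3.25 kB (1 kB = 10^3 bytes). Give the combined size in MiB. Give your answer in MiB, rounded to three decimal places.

Total = 3,290 × 3.25 kB = 10692.5 kB
= 10692.5 × 1,000 bytes = 10,692,500 bytes
1 MiB = 1,048,576 bytes
10,692,500 / 1,048,576 = 10.197 MiB

10.197 MiB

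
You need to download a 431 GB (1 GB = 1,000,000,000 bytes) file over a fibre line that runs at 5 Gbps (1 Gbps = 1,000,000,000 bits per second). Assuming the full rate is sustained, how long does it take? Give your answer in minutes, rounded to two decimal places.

11.49 minutes

431 GB = 431,000,000,000 bytes = 3,448,000,000,000 bits
5 Gbps = 5,000,000,000 bits/s
time = 3,448,000,000,000 / 5,000,000,000 = 689.600 s
689.600 s / 60 = 11.49 minutes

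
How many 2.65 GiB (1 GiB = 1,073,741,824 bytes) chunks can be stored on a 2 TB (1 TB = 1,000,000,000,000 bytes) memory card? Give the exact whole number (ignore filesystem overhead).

Capacity: 2 TB = 2,000,000,000,000 bytes
Per item: 2.65 GiB = 2,845,415,833.6 bytes
⌊2,000,000,000,000 / 2,845,415,833.6⌋ = 702

702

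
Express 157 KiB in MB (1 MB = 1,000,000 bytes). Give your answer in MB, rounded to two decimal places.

157 KiB × 1,024 bytes/KiB = 160,768 bytes
1 MB = 1,000,000 bytes
160,768 / 1,000,000 = 0.16 MB

0.16 MB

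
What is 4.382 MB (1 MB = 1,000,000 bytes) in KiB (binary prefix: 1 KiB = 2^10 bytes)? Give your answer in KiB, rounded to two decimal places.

4.382 MB = 4.382 × 10^6 bytes = 4,382,000 bytes
1 KiB = 1,024 bytes
4,382,000 / 1,024 = 4,279.30 KiB

4,279.30 KiB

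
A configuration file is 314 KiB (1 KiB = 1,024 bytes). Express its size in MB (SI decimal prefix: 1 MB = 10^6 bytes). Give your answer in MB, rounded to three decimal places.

0.322 MB

314 KiB × 1,024 bytes/KiB = 321,536 bytes
1 MB = 10^6 bytes = 1,000,000 bytes
321,536 / 1,000,000 = 0.322 MB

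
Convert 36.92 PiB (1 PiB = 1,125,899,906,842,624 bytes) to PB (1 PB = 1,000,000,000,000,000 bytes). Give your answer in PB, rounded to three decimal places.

36.92 PiB × 1,125,899,906,842,624 bytes/PiB = 41,568,224,560,629,678.08 bytes
1 PB = 1,000,000,000,000,000 bytes
41,568,224,560,629,678.08 / 1,000,000,000,000,000 = 41.568 PB

41.568 PB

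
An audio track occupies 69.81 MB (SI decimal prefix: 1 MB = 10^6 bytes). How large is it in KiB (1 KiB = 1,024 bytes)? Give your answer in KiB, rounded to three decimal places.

69.81 MB = 69.81 × 10^6 bytes = 69,810,000 bytes
1 KiB = 1,024 bytes
69,810,000 / 1,024 = 68,173.828 KiB

68,173.828 KiB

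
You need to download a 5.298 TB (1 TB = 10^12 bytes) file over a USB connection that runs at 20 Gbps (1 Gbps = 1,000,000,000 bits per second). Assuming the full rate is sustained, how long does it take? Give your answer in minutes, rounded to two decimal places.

5.298 TB = 5,298,000,000,000 bytes = 42,384,000,000,000 bits
20 Gbps = 20,000,000,000 bits/s
time = 42,384,000,000,000 / 20,000,000,000 = 2,119.200 s
2,119.200 s / 60 = 35.32 minutes

35.32 minutes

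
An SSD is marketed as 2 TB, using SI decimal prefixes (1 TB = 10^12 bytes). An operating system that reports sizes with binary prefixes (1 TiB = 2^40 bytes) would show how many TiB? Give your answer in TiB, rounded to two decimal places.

1.82 TiB

2 TB = 2 × 10^12 bytes = 2,000,000,000,000 bytes
1 TiB = 1,099,511,627,776 bytes
2,000,000,000,000 / 1,099,511,627,776 = 1.82 TiB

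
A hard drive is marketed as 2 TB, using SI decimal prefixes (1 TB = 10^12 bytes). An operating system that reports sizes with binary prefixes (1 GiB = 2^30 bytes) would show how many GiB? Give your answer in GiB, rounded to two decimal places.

1,862.65 GiB

2 TB × 1,000,000,000,000 bytes/TB = 2,000,000,000,000 bytes
1 GiB = 1,073,741,824 bytes
2,000,000,000,000 / 1,073,741,824 = 1,862.65 GiB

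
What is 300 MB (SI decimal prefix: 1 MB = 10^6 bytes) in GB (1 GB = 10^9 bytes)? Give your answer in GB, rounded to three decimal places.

0.300 GB

300 MB × 1,000,000 bytes/MB = 300,000,000 bytes
1 GB = 10^9 bytes = 1,000,000,000 bytes
300,000,000 / 1,000,000,000 = 0.300 GB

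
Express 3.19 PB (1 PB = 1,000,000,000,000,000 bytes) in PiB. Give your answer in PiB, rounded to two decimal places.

3.19 PB = 3.19 × 10^15 bytes = 3,190,000,000,000,000 bytes
1 PiB = 2^50 bytes = 1,125,899,906,842,624 bytes
3,190,000,000,000,000 / 1,125,899,906,842,624 = 2.83 PiB

2.83 PiB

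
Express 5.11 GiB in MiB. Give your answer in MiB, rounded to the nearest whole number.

5.11 GiB = 5.11 × 2^30 bytes = 5,486,820,720.64 bytes
1 MiB = 1,048,576 bytes
5,486,820,720.64 / 1,048,576 = 5,233 MiB

5,233 MiB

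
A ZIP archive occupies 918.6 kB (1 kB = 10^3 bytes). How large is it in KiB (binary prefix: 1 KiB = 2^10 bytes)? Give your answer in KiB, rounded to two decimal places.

897.07 KiB

918.6 kB = 918.6 × 10^3 bytes = 918,600 bytes
1 KiB = 2^10 bytes = 1,024 bytes
918,600 / 1,024 = 897.07 KiB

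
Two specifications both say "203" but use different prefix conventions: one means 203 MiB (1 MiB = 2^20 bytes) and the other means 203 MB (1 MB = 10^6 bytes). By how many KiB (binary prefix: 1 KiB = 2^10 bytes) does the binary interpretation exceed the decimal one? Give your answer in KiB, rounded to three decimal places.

9,629.813 KiB

203 MiB = 203 × 1,048,576 = 212,860,928 bytes
203 MB = 203 × 1,000,000 = 203,000,000 bytes
difference = 9,860,928 bytes
9,860,928 / 1,024 = 9,629.813 KiB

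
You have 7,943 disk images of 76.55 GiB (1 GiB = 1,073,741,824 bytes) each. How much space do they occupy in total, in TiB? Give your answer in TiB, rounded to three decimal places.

593.786 TiB

Total = 7,943 × 76.55 GiB = 608036.65 GiB
= 608036.65 × 1,073,741,824 bytes = 652,874,381,629,849.6 bytes
1 TiB = 1,099,511,627,776 bytes
652,874,381,629,849.6 / 1,099,511,627,776 = 593.786 TiB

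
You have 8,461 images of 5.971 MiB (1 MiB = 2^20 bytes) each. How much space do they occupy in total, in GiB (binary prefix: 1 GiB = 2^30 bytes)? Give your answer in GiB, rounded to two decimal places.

Total = 8,461 × 5.971 MiB = 50520.631 MiB
= 50520.631 × 1,048,576 bytes = 52,974,721,171.456 bytes
1 GiB = 1,073,741,824 bytes
52,974,721,171.456 / 1,073,741,824 = 49.34 GiB

49.34 GiB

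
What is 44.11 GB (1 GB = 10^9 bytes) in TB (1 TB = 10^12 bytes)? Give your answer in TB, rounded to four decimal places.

44.11 GB × 1,000,000,000 bytes/GB = 44,110,000,000 bytes
1 TB = 1,000,000,000,000 bytes
44,110,000,000 / 1,000,000,000,000 = 0.0441 TB

0.0441 TB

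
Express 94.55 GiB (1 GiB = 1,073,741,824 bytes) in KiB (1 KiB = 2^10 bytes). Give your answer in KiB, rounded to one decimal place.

94.55 GiB × 1,073,741,824 bytes/GiB = 101,522,289,459.2 bytes
1 KiB = 1,024 bytes
101,522,289,459.2 / 1,024 = 99,142,860.8 KiB

99,142,860.8 KiB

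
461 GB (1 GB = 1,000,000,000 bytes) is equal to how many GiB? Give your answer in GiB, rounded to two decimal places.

461 GB × 1,000,000,000 bytes/GB = 461,000,000,000 bytes
1 GiB = 2^30 bytes = 1,073,741,824 bytes
461,000,000,000 / 1,073,741,824 = 429.34 GiB

429.34 GiB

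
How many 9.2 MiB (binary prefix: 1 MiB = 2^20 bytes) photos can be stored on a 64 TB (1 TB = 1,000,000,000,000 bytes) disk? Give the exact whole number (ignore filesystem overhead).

6,634,256

Capacity: 64 TB = 64,000,000,000,000 bytes
Per item: 9.2 MiB = 9,646,899.2 bytes
⌊64,000,000,000,000 / 9,646,899.2⌋ = 6,634,256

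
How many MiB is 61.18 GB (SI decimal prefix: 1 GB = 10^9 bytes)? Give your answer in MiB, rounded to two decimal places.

61.18 GB = 61.18 × 10^9 bytes = 61,180,000,000 bytes
1 MiB = 1,048,576 bytes
61,180,000,000 / 1,048,576 = 58,345.79 MiB

58,345.79 MiB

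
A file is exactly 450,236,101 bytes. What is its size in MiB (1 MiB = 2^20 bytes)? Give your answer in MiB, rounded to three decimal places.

450,236,101 bytes given.
1 MiB = 1,048,576 bytes
450,236,101 / 1,048,576 = 429.379 MiB

429.379 MiB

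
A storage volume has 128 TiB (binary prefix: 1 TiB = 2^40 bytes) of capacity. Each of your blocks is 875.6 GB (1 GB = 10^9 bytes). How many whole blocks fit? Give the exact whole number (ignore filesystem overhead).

Capacity: 128 TiB = 140,737,488,355,328 bytes
Per item: 875.6 GB = 875,600,000,000 bytes
⌊140,737,488,355,328 / 875,600,000,000⌋ = 160

160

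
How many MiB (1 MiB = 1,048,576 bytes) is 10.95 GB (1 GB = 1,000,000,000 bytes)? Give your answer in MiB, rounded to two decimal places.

10.95 GB = 10.95 × 10^9 bytes = 10,950,000,000 bytes
1 MiB = 1,048,576 bytes
10,950,000,000 / 1,048,576 = 10,442.73 MiB

10,442.73 MiB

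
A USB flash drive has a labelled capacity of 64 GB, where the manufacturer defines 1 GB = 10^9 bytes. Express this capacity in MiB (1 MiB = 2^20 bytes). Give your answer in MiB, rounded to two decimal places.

61,035.16 MiB

64 GB × 1,000,000,000 bytes/GB = 64,000,000,000 bytes
1 MiB = 1,048,576 bytes
64,000,000,000 / 1,048,576 = 61,035.16 MiB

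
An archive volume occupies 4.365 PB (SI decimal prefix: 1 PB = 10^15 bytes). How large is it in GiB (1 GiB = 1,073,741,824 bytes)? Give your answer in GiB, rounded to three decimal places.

4.365 PB × 1,000,000,000,000,000 bytes/PB = 4,365,000,000,000,000 bytes
1 GiB = 1,073,741,824 bytes
4,365,000,000,000,000 / 1,073,741,824 = 4,065,223.038 GiB

4,065,223.038 GiB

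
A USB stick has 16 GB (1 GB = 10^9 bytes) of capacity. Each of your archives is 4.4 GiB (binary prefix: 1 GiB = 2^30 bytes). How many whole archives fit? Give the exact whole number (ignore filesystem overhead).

3

Capacity: 16 GB = 16,000,000,000 bytes
Per item: 4.4 GiB = 4,724,464,025.6 bytes
⌊16,000,000,000 / 4,724,464,025.6⌋ = 3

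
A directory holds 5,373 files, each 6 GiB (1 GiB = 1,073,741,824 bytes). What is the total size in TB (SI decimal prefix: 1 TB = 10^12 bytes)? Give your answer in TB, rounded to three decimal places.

34.615 TB

Total = 5,373 × 6 GiB = 32,238 GiB
= 32,238 × 1,073,741,824 bytes = 34,615,288,922,112 bytes
1 TB = 1,000,000,000,000 bytes
34,615,288,922,112 / 1,000,000,000,000 = 34.615 TB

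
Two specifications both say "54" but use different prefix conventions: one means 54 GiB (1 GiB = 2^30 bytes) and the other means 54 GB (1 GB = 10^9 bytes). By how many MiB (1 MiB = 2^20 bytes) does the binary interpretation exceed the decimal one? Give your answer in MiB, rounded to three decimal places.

3,797.587 MiB

54 GiB = 54 × 1,073,741,824 = 57,982,058,496 bytes
54 GB = 54 × 1,000,000,000 = 54,000,000,000 bytes
difference = 3,982,058,496 bytes
3,982,058,496 / 1,048,576 = 3,797.587 MiB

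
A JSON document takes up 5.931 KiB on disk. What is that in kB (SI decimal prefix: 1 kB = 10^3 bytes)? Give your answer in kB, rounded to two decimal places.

6.07 kB

5.931 KiB = 5.931 × 2^10 bytes = 6,073.344 bytes
1 kB = 10^3 bytes = 1,000 bytes
6,073.344 / 1,000 = 6.07 kB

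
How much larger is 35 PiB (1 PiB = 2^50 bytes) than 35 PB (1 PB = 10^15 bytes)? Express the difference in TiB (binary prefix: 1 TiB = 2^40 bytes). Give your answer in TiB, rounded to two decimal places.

4,007.69 TiB

35 PiB = 35 × 1,125,899,906,842,624 = 39,406,496,739,491,840 bytes
35 PB = 35 × 1,000,000,000,000,000 = 35,000,000,000,000,000 bytes
difference = 4,406,496,739,491,840 bytes
4,406,496,739,491,840 / 1,099,511,627,776 = 4,007.69 TiB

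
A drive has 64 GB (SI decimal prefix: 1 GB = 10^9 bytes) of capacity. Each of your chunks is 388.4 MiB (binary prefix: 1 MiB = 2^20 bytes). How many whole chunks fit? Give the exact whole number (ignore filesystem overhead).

157

Capacity: 64 GB = 64,000,000,000 bytes
Per item: 388.4 MiB = 407,266,918.4 bytes
⌊64,000,000,000 / 407,266,918.4⌋ = 157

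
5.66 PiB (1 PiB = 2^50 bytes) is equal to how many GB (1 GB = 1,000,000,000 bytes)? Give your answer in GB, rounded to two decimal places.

6,372,593.47 GB

5.66 PiB × 1,125,899,906,842,624 bytes/PiB = 6,372,593,472,729,251.84 bytes
1 GB = 1,000,000,000 bytes
6,372,593,472,729,251.84 / 1,000,000,000 = 6,372,593.47 GB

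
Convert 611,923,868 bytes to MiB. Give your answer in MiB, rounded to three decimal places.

583.576 MiB

611,923,868 bytes given.
1 MiB = 1,048,576 bytes
611,923,868 / 1,048,576 = 583.576 MiB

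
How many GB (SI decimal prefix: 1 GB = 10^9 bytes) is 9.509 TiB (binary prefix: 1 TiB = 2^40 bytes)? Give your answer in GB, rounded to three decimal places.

9.509 TiB = 9.509 × 2^40 bytes = 10,455,256,068,521.984 bytes
1 GB = 10^9 bytes = 1,000,000,000 bytes
10,455,256,068,521.984 / 1,000,000,000 = 10,455.256 GB

10,455.256 GB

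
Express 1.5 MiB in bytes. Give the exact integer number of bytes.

1.5 × 1,048,576 = 1,572,864 bytes

1,572,864 bytes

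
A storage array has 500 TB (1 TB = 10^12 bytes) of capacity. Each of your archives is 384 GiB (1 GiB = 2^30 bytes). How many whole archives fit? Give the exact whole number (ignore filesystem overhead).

Capacity: 500 TB = 500,000,000,000,000 bytes
Per item: 384 GiB = 412,316,860,416 bytes
⌊500,000,000,000,000 / 412,316,860,416⌋ = 1,212

1,212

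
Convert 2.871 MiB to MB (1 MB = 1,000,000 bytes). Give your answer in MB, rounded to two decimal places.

2.871 MiB = 2.871 × 2^20 bytes = 3,010,461.696 bytes
1 MB = 1,000,000 bytes
3,010,461.696 / 1,000,000 = 3.01 MB

3.01 MB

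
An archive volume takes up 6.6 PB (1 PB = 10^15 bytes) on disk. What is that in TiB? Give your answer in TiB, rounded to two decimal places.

6.6 PB = 6.6 × 10^15 bytes = 6,600,000,000,000,000 bytes
1 TiB = 2^40 bytes = 1,099,511,627,776 bytes
6,600,000,000,000,000 / 1,099,511,627,776 = 6,002.67 TiB

6,002.67 TiB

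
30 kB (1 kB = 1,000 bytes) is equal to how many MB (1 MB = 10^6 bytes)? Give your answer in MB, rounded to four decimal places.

0.0300 MB

30 kB = 30 × 10^3 bytes = 30,000 bytes
1 MB = 10^6 bytes = 1,000,000 bytes
30,000 / 1,000,000 = 0.0300 MB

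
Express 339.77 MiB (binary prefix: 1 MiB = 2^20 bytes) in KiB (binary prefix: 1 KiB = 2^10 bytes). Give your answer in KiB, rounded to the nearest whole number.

347,924 KiB

339.77 MiB × 1,048,576 bytes/MiB = 356,274,667.52 bytes
1 KiB = 2^10 bytes = 1,024 bytes
356,274,667.52 / 1,024 = 347,924 KiB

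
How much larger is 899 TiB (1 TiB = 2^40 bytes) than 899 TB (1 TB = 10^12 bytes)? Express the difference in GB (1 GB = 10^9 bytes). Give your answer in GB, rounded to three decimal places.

89,460.953 GB

899 TiB = 899 × 1,099,511,627,776 = 988,460,953,370,624 bytes
899 TB = 899 × 1,000,000,000,000 = 899,000,000,000,000 bytes
difference = 89,460,953,370,624 bytes
89,460,953,370,624 / 1,000,000,000 = 89,460.953 GB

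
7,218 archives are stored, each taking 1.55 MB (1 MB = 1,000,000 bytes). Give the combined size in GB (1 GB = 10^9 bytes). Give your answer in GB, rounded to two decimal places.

Total = 7,218 × 1.55 MB = 11187.9 MB
= 11187.9 × 1,000,000 bytes = 11,187,900,000 bytes
1 GB = 1,000,000,000 bytes
11,187,900,000 / 1,000,000,000 = 11.19 GB

11.19 GB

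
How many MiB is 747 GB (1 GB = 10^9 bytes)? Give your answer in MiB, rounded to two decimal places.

747 GB × 1,000,000,000 bytes/GB = 747,000,000,000 bytes
1 MiB = 2^20 bytes = 1,048,576 bytes
747,000,000,000 / 1,048,576 = 712,394.71 MiB

712,394.71 MiB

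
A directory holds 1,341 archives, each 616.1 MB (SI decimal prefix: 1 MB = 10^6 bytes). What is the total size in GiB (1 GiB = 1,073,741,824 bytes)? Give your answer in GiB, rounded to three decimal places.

769.449 GiB

Total = 1,341 × 616.1 MB = 826190.1 MB
= 826190.1 × 1,000,000 bytes = 826,190,100,000 bytes
1 GiB = 1,073,741,824 bytes
826,190,100,000 / 1,073,741,824 = 769.449 GiB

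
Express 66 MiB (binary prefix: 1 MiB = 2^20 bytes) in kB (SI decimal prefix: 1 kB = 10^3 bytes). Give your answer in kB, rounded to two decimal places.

69,206.02 kB

66 MiB = 66 × 2^20 bytes = 69,206,016 bytes
1 kB = 10^3 bytes = 1,000 bytes
69,206,016 / 1,000 = 69,206.02 kB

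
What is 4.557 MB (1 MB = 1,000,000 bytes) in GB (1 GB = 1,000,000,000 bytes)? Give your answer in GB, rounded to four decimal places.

4.557 MB = 4.557 × 10^6 bytes = 4,557,000 bytes
1 GB = 1,000,000,000 bytes
4,557,000 / 1,000,000,000 = 0.0046 GB

0.0046 GB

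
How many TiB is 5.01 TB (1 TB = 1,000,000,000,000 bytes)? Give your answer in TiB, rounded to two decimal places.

4.56 TiB

5.01 TB × 1,000,000,000,000 bytes/TB = 5,010,000,000,000 bytes
1 TiB = 2^40 bytes = 1,099,511,627,776 bytes
5,010,000,000,000 / 1,099,511,627,776 = 4.56 TiB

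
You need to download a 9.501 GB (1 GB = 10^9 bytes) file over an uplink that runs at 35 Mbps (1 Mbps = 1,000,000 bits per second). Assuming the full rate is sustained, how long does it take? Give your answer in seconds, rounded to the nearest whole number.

2,172 seconds

9.501 GB = 9,501,000,000 bytes = 76,008,000,000 bits
35 Mbps = 35,000,000 bits/s
time = 76,008,000,000 / 35,000,000 = 2,172 s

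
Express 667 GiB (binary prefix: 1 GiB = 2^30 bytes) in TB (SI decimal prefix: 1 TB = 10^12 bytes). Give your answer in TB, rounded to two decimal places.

667 GiB × 1,073,741,824 bytes/GiB = 716,185,796,608 bytes
1 TB = 10^12 bytes = 1,000,000,000,000 bytes
716,185,796,608 / 1,000,000,000,000 = 0.72 TB

0.72 TB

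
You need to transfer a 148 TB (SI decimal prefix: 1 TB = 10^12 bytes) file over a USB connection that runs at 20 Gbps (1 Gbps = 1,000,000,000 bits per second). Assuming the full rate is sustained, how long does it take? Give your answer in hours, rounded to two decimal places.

16.44 hours

148 TB = 148,000,000,000,000 bytes = 1,184,000,000,000,000 bits
20 Gbps = 20,000,000,000 bits/s
time = 1,184,000,000,000,000 / 20,000,000,000 = 59,200.0000 s
59,200.0000 s / 3600 = 16.44 hours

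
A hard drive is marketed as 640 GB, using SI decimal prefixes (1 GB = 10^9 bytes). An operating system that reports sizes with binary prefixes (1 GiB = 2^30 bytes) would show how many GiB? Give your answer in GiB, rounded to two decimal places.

640 GB × 1,000,000,000 bytes/GB = 640,000,000,000 bytes
1 GiB = 1,073,741,824 bytes
640,000,000,000 / 1,073,741,824 = 596.05 GiB

596.05 GiB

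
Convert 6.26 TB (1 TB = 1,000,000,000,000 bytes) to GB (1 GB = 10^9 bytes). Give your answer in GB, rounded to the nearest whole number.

6.26 TB = 6.26 × 10^12 bytes = 6,260,000,000,000 bytes
1 GB = 1,000,000,000 bytes
6,260,000,000,000 / 1,000,000,000 = 6,260 GB

6,260 GB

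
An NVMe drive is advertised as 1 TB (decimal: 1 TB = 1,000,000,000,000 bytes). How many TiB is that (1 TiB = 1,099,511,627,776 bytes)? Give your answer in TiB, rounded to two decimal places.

1 TB = 1 × 10^12 bytes = 1,000,000,000,000 bytes
1 TiB = 1,099,511,627,776 bytes
1,000,000,000,000 / 1,099,511,627,776 = 0.91 TiB

0.91 TiB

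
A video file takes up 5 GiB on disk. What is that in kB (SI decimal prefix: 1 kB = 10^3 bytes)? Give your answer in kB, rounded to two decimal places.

5 GiB = 5 × 2^30 bytes = 5,368,709,120 bytes
1 kB = 1,000 bytes
5,368,709,120 / 1,000 = 5,368,709.12 kB

5,368,709.12 kB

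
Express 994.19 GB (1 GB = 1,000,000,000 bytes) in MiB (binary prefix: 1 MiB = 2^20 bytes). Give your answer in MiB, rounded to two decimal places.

994.19 GB = 994.19 × 10^9 bytes = 994,190,000,000 bytes
1 MiB = 2^20 bytes = 1,048,576 bytes
994,190,000,000 / 1,048,576 = 948,133.47 MiB

948,133.47 MiB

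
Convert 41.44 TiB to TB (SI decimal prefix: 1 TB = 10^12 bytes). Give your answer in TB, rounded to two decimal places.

41.44 TiB = 41.44 × 2^40 bytes = 45,563,761,855,037.44 bytes
1 TB = 10^12 bytes = 1,000,000,000,000 bytes
45,563,761,855,037.44 / 1,000,000,000,000 = 45.56 TB

45.56 TB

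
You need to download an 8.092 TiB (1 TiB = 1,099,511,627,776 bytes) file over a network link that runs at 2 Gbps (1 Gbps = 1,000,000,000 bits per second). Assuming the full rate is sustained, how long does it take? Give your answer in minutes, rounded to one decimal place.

593.1 minutes

8.092 TiB = 8,897,248,091,963.392 bytes = 71,177,984,735,707.136 bits
2 Gbps = 2,000,000,000 bits/s
time = 71,177,984,735,707.136 / 2,000,000,000 = 35,588.99 s
35,588.99 s / 60 = 593.1 minutes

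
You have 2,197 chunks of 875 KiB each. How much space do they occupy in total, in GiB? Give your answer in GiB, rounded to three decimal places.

1.833 GiB

Total = 2,197 × 875 KiB = 1,922,375 KiB
= 1,922,375 × 1,024 bytes = 1,968,512,000 bytes
1 GiB = 1,073,741,824 bytes
1,968,512,000 / 1,073,741,824 = 1.833 GiB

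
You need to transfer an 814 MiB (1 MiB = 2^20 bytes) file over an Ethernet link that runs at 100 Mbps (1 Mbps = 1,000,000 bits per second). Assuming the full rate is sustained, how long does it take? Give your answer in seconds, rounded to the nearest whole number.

68 seconds

814 MiB = 853,540,864 bytes = 6,828,326,912 bits
100 Mbps = 100,000,000 bits/s
time = 6,828,326,912 / 100,000,000 = 68 s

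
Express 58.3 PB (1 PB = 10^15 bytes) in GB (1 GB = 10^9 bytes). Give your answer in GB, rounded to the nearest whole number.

58.3 PB = 58.3 × 10^15 bytes = 58,300,000,000,000,000 bytes
1 GB = 10^9 bytes = 1,000,000,000 bytes
58,300,000,000,000,000 / 1,000,000,000 = 58,300,000 GB

58,300,000 GB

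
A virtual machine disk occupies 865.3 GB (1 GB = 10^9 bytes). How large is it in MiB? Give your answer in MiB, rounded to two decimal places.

865.3 GB = 865.3 × 10^9 bytes = 865,300,000,000 bytes
1 MiB = 1,048,576 bytes
865,300,000,000 / 1,048,576 = 825,214.39 MiB

825,214.39 MiB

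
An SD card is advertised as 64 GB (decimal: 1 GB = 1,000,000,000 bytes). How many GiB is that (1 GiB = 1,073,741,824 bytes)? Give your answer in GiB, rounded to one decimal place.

59.6 GiB

64 GB = 64 × 10^9 bytes = 64,000,000,000 bytes
1 GiB = 2^30 bytes = 1,073,741,824 bytes
64,000,000,000 / 1,073,741,824 = 59.6 GiB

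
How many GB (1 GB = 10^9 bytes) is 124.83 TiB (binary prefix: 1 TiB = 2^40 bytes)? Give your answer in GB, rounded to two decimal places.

137,252.04 GB

124.83 TiB × 1,099,511,627,776 bytes/TiB = 137,252,036,495,278.08 bytes
1 GB = 10^9 bytes = 1,000,000,000 bytes
137,252,036,495,278.08 / 1,000,000,000 = 137,252.04 GB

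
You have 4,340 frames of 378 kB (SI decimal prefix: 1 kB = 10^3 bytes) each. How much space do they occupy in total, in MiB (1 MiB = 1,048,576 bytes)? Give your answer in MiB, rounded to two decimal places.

1,564.52 MiB

Total = 4,340 × 378 kB = 1,640,520 kB
= 1,640,520 × 1,000 bytes = 1,640,520,000 bytes
1 MiB = 1,048,576 bytes
1,640,520,000 / 1,048,576 = 1,564.52 MiB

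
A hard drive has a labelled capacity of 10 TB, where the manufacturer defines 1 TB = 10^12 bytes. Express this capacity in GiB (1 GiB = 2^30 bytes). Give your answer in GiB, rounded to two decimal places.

10 TB = 10 × 10^12 bytes = 10,000,000,000,000 bytes
1 GiB = 2^30 bytes = 1,073,741,824 bytes
10,000,000,000,000 / 1,073,741,824 = 9,313.23 GiB

9,313.23 GiB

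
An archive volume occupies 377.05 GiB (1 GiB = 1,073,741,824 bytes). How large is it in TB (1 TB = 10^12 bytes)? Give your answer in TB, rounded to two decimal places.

0.40 TB

377.05 GiB × 1,073,741,824 bytes/GiB = 404,854,354,739.2 bytes
1 TB = 1,000,000,000,000 bytes
404,854,354,739.2 / 1,000,000,000,000 = 0.40 TB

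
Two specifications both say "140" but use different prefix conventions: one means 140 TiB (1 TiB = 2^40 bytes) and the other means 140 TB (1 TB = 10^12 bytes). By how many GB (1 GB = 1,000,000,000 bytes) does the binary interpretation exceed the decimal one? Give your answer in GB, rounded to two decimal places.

13,931.63 GB

140 TiB = 140 × 1,099,511,627,776 = 153,931,627,888,640 bytes
140 TB = 140 × 1,000,000,000,000 = 140,000,000,000,000 bytes
difference = 13,931,627,888,640 bytes
13,931,627,888,640 / 1,000,000,000 = 13,931.63 GB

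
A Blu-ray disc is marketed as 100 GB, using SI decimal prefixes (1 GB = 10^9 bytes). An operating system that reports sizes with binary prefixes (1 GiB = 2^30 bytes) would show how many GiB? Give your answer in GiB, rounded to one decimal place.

100 GB = 100 × 10^9 bytes = 100,000,000,000 bytes
1 GiB = 1,073,741,824 bytes
100,000,000,000 / 1,073,741,824 = 93.1 GiB

93.1 GiB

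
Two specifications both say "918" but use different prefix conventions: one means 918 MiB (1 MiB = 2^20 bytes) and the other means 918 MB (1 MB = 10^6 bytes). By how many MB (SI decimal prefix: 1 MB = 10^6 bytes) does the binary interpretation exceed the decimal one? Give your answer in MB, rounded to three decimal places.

918 MiB = 918 × 1,048,576 = 962,592,768 bytes
918 MB = 918 × 1,000,000 = 918,000,000 bytes
difference = 44,592,768 bytes
44,592,768 / 1,000,000 = 44.593 MB

44.593 MB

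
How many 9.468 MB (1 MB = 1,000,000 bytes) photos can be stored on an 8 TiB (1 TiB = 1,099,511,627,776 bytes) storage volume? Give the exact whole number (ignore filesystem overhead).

929,033

Capacity: 8 TiB = 8,796,093,022,208 bytes
Per item: 9.468 MB = 9,468,000 bytes
⌊8,796,093,022,208 / 9,468,000⌋ = 929,033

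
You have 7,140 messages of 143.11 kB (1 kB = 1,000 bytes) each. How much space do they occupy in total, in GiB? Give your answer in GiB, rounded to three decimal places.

Total = 7,140 × 143.11 kB = 1021805.4 kB
= 1021805.4 × 1,000 bytes = 1,021,805,400 bytes
1 GiB = 1,073,741,824 bytes
1,021,805,400 / 1,073,741,824 = 0.952 GiB

0.952 GiB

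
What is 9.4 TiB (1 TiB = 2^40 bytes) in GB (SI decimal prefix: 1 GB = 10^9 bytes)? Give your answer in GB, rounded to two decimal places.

10,335.41 GB

9.4 TiB = 9.4 × 2^40 bytes = 10,335,409,301,094.4 bytes
1 GB = 1,000,000,000 bytes
10,335,409,301,094.4 / 1,000,000,000 = 10,335.41 GB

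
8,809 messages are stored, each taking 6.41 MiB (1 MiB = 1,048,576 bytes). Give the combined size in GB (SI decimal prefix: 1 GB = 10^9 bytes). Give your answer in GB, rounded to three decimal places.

59.209 GB

Total = 8,809 × 6.41 MiB = 56465.69 MiB
= 56465.69 × 1,048,576 bytes = 59,208,567,357.44 bytes
1 GB = 1,000,000,000 bytes
59,208,567,357.44 / 1,000,000,000 = 59.209 GB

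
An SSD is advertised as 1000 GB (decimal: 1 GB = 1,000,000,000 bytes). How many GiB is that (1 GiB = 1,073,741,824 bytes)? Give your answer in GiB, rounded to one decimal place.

1000 GB = 1000 × 10^9 bytes = 1,000,000,000,000 bytes
1 GiB = 2^30 bytes = 1,073,741,824 bytes
1,000,000,000,000 / 1,073,741,824 = 931.3 GiB

931.3 GiB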